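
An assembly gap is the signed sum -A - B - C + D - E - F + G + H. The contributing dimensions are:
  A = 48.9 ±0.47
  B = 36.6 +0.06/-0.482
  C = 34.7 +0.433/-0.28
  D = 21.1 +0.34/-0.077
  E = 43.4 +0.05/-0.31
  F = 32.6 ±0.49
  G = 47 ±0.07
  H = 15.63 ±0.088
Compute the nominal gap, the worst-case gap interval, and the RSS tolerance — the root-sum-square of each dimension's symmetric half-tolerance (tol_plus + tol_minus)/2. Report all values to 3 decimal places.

nominal=-112.470 wc=[-114.208,-109.940] rss=0.866

Stack each dimension's contribution:
  -A: nom -48.900 → Σnom=-48.900; wc +0.470/-0.470 → slack +0.470/-0.470; half-tol=0.470, Σhalf²=0.220900
  -B: nom -36.600 → Σnom=-85.500; wc +0.482/-0.060 → slack +0.952/-0.530; half-tol=0.271, Σhalf²=0.294341
  -C: nom -34.700 → Σnom=-120.200; wc +0.280/-0.433 → slack +1.232/-0.963; half-tol=0.357, Σhalf²=0.421433
  +D: nom +21.100 → Σnom=-99.100; wc +0.340/-0.077 → slack +1.572/-1.040; half-tol=0.209, Σhalf²=0.464905
  -E: nom -43.400 → Σnom=-142.500; wc +0.310/-0.050 → slack +1.882/-1.090; half-tol=0.180, Σhalf²=0.497305
  -F: nom -32.600 → Σnom=-175.100; wc +0.490/-0.490 → slack +2.372/-1.580; half-tol=0.490, Σhalf²=0.737405
  +G: nom +47.000 → Σnom=-128.100; wc +0.070/-0.070 → slack +2.442/-1.650; half-tol=0.070, Σhalf²=0.742305
  +H: nom +15.630 → Σnom=-112.470; wc +0.088/-0.088 → slack +2.530/-1.738; half-tol=0.088, Σhalf²=0.750049
Nominal = -112.470. Worst-case = [-112.470 - 1.738, -112.470 + 2.530] = [-114.208, -109.940]. RSS = √0.750049 = 0.866.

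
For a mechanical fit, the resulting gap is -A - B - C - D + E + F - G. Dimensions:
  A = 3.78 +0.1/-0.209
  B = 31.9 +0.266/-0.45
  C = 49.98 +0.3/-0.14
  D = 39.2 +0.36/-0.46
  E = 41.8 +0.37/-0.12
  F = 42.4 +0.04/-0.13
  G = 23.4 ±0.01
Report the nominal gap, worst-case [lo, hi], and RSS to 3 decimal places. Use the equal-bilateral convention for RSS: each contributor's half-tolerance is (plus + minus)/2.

nominal=-64.060 wc=[-65.346,-62.381] rss=0.660

Stack each dimension's contribution:
  -A: nom -3.780 → Σnom=-3.780; wc +0.209/-0.100 → slack +0.209/-0.100; half-tol=0.154, Σhalf²=0.023870
  -B: nom -31.900 → Σnom=-35.680; wc +0.450/-0.266 → slack +0.659/-0.366; half-tol=0.358, Σhalf²=0.152034
  -C: nom -49.980 → Σnom=-85.660; wc +0.140/-0.300 → slack +0.799/-0.666; half-tol=0.220, Σhalf²=0.200434
  -D: nom -39.200 → Σnom=-124.860; wc +0.460/-0.360 → slack +1.259/-1.026; half-tol=0.410, Σhalf²=0.368534
  +E: nom +41.800 → Σnom=-83.060; wc +0.370/-0.120 → slack +1.629/-1.146; half-tol=0.245, Σhalf²=0.428559
  +F: nom +42.400 → Σnom=-40.660; wc +0.040/-0.130 → slack +1.669/-1.276; half-tol=0.085, Σhalf²=0.435784
  -G: nom -23.400 → Σnom=-64.060; wc +0.010/-0.010 → slack +1.679/-1.286; half-tol=0.010, Σhalf²=0.435884
Nominal = -64.060. Worst-case = [-64.060 - 1.286, -64.060 + 1.679] = [-65.346, -62.381]. RSS = √0.435884 = 0.660.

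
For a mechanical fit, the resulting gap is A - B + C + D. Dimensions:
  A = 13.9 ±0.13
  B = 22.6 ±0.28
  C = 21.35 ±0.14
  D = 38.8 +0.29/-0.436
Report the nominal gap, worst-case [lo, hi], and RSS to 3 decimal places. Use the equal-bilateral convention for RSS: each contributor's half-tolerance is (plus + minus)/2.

Stack each dimension's contribution:
  +A: nom +13.900 → Σnom=13.900; wc +0.130/-0.130 → slack +0.130/-0.130; half-tol=0.130, Σhalf²=0.016900
  -B: nom -22.600 → Σnom=-8.700; wc +0.280/-0.280 → slack +0.410/-0.410; half-tol=0.280, Σhalf²=0.095300
  +C: nom +21.350 → Σnom=12.650; wc +0.140/-0.140 → slack +0.550/-0.550; half-tol=0.140, Σhalf²=0.114900
  +D: nom +38.800 → Σnom=51.450; wc +0.290/-0.436 → slack +0.840/-0.986; half-tol=0.363, Σhalf²=0.246669
Nominal = 51.450. Worst-case = [51.450 - 0.986, 51.450 + 0.840] = [50.464, 52.290]. RSS = √0.246669 = 0.497.

nominal=51.450 wc=[50.464,52.290] rss=0.497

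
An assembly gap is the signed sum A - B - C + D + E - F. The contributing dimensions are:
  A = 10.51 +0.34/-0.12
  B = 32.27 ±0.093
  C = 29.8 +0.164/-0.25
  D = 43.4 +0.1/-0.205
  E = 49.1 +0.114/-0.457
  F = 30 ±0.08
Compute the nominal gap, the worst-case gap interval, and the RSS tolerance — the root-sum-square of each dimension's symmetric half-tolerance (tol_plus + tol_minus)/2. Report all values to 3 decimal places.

Stack each dimension's contribution:
  +A: nom +10.510 → Σnom=10.510; wc +0.340/-0.120 → slack +0.340/-0.120; half-tol=0.230, Σhalf²=0.052900
  -B: nom -32.270 → Σnom=-21.760; wc +0.093/-0.093 → slack +0.433/-0.213; half-tol=0.093, Σhalf²=0.061549
  -C: nom -29.800 → Σnom=-51.560; wc +0.250/-0.164 → slack +0.683/-0.377; half-tol=0.207, Σhalf²=0.104398
  +D: nom +43.400 → Σnom=-8.160; wc +0.100/-0.205 → slack +0.783/-0.582; half-tol=0.152, Σhalf²=0.127654
  +E: nom +49.100 → Σnom=40.940; wc +0.114/-0.457 → slack +0.897/-1.039; half-tol=0.286, Σhalf²=0.209165
  -F: nom -30.000 → Σnom=10.940; wc +0.080/-0.080 → slack +0.977/-1.119; half-tol=0.080, Σhalf²=0.215565
Nominal = 10.940. Worst-case = [10.940 - 1.119, 10.940 + 0.977] = [9.821, 11.917]. RSS = √0.215565 = 0.464.

nominal=10.940 wc=[9.821,11.917] rss=0.464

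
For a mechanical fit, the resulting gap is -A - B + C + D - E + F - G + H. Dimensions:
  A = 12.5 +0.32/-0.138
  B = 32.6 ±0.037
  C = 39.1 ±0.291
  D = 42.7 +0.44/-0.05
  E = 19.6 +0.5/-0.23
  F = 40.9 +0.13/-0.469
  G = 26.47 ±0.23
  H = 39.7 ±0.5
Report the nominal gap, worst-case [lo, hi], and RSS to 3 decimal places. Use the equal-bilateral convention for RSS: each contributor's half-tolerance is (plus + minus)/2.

nominal=71.230 wc=[68.833,73.226] rss=0.851

Stack each dimension's contribution:
  -A: nom -12.500 → Σnom=-12.500; wc +0.138/-0.320 → slack +0.138/-0.320; half-tol=0.229, Σhalf²=0.052441
  -B: nom -32.600 → Σnom=-45.100; wc +0.037/-0.037 → slack +0.175/-0.357; half-tol=0.037, Σhalf²=0.053810
  +C: nom +39.100 → Σnom=-6.000; wc +0.291/-0.291 → slack +0.466/-0.648; half-tol=0.291, Σhalf²=0.138491
  +D: nom +42.700 → Σnom=36.700; wc +0.440/-0.050 → slack +0.906/-0.698; half-tol=0.245, Σhalf²=0.198516
  -E: nom -19.600 → Σnom=17.100; wc +0.230/-0.500 → slack +1.136/-1.198; half-tol=0.365, Σhalf²=0.331741
  +F: nom +40.900 → Σnom=58.000; wc +0.130/-0.469 → slack +1.266/-1.667; half-tol=0.299, Σhalf²=0.421441
  -G: nom -26.470 → Σnom=31.530; wc +0.230/-0.230 → slack +1.496/-1.897; half-tol=0.230, Σhalf²=0.474341
  +H: nom +39.700 → Σnom=71.230; wc +0.500/-0.500 → slack +1.996/-2.397; half-tol=0.500, Σhalf²=0.724341
Nominal = 71.230. Worst-case = [71.230 - 2.397, 71.230 + 1.996] = [68.833, 73.226]. RSS = √0.724341 = 0.851.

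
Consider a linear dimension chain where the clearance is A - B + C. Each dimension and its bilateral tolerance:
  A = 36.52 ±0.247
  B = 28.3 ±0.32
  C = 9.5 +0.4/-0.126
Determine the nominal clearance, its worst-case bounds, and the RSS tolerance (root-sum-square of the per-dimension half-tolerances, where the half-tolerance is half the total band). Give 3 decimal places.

Stack each dimension's contribution:
  +A: nom +36.520 → Σnom=36.520; wc +0.247/-0.247 → slack +0.247/-0.247; half-tol=0.247, Σhalf²=0.061009
  -B: nom -28.300 → Σnom=8.220; wc +0.320/-0.320 → slack +0.567/-0.567; half-tol=0.320, Σhalf²=0.163409
  +C: nom +9.500 → Σnom=17.720; wc +0.400/-0.126 → slack +0.967/-0.693; half-tol=0.263, Σhalf²=0.232578
Nominal = 17.720. Worst-case = [17.720 - 0.693, 17.720 + 0.967] = [17.027, 18.687]. RSS = √0.232578 = 0.482.

nominal=17.720 wc=[17.027,18.687] rss=0.482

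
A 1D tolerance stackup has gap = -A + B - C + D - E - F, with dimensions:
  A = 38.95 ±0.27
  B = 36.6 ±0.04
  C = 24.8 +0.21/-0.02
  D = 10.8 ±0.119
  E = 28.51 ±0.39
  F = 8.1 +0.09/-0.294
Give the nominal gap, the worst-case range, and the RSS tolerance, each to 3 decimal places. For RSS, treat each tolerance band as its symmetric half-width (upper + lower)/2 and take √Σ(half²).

Stack each dimension's contribution:
  -A: nom -38.950 → Σnom=-38.950; wc +0.270/-0.270 → slack +0.270/-0.270; half-tol=0.270, Σhalf²=0.072900
  +B: nom +36.600 → Σnom=-2.350; wc +0.040/-0.040 → slack +0.310/-0.310; half-tol=0.040, Σhalf²=0.074500
  -C: nom -24.800 → Σnom=-27.150; wc +0.020/-0.210 → slack +0.330/-0.520; half-tol=0.115, Σhalf²=0.087725
  +D: nom +10.800 → Σnom=-16.350; wc +0.119/-0.119 → slack +0.449/-0.639; half-tol=0.119, Σhalf²=0.101886
  -E: nom -28.510 → Σnom=-44.860; wc +0.390/-0.390 → slack +0.839/-1.029; half-tol=0.390, Σhalf²=0.253986
  -F: nom -8.100 → Σnom=-52.960; wc +0.294/-0.090 → slack +1.133/-1.119; half-tol=0.192, Σhalf²=0.290850
Nominal = -52.960. Worst-case = [-52.960 - 1.119, -52.960 + 1.133] = [-54.079, -51.827]. RSS = √0.290850 = 0.539.

nominal=-52.960 wc=[-54.079,-51.827] rss=0.539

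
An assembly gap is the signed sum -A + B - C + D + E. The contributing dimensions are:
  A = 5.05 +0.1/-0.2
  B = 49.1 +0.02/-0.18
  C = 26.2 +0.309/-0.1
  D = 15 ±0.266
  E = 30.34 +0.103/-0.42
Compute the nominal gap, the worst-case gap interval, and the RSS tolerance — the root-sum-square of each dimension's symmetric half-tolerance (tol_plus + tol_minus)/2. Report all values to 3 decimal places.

nominal=63.190 wc=[61.915,63.879] rss=0.462

Stack each dimension's contribution:
  -A: nom -5.050 → Σnom=-5.050; wc +0.200/-0.100 → slack +0.200/-0.100; half-tol=0.150, Σhalf²=0.022500
  +B: nom +49.100 → Σnom=44.050; wc +0.020/-0.180 → slack +0.220/-0.280; half-tol=0.100, Σhalf²=0.032500
  -C: nom -26.200 → Σnom=17.850; wc +0.100/-0.309 → slack +0.320/-0.589; half-tol=0.205, Σhalf²=0.074320
  +D: nom +15.000 → Σnom=32.850; wc +0.266/-0.266 → slack +0.586/-0.855; half-tol=0.266, Σhalf²=0.145076
  +E: nom +30.340 → Σnom=63.190; wc +0.103/-0.420 → slack +0.689/-1.275; half-tol=0.262, Σhalf²=0.213459
Nominal = 63.190. Worst-case = [63.190 - 1.275, 63.190 + 0.689] = [61.915, 63.879]. RSS = √0.213459 = 0.462.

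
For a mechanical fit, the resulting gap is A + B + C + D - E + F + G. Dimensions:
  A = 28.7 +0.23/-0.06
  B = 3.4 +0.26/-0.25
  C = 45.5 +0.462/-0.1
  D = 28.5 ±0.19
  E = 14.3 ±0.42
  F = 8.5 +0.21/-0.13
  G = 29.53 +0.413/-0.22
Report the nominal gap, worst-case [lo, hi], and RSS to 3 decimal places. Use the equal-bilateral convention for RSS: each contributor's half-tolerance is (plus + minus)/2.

nominal=129.830 wc=[128.460,132.015] rss=0.712

Stack each dimension's contribution:
  +A: nom +28.700 → Σnom=28.700; wc +0.230/-0.060 → slack +0.230/-0.060; half-tol=0.145, Σhalf²=0.021025
  +B: nom +3.400 → Σnom=32.100; wc +0.260/-0.250 → slack +0.490/-0.310; half-tol=0.255, Σhalf²=0.086050
  +C: nom +45.500 → Σnom=77.600; wc +0.462/-0.100 → slack +0.952/-0.410; half-tol=0.281, Σhalf²=0.165011
  +D: nom +28.500 → Σnom=106.100; wc +0.190/-0.190 → slack +1.142/-0.600; half-tol=0.190, Σhalf²=0.201111
  -E: nom -14.300 → Σnom=91.800; wc +0.420/-0.420 → slack +1.562/-1.020; half-tol=0.420, Σhalf²=0.377511
  +F: nom +8.500 → Σnom=100.300; wc +0.210/-0.130 → slack +1.772/-1.150; half-tol=0.170, Σhalf²=0.406411
  +G: nom +29.530 → Σnom=129.830; wc +0.413/-0.220 → slack +2.185/-1.370; half-tol=0.317, Σhalf²=0.506583
Nominal = 129.830. Worst-case = [129.830 - 1.370, 129.830 + 2.185] = [128.460, 132.015]. RSS = √0.506583 = 0.712.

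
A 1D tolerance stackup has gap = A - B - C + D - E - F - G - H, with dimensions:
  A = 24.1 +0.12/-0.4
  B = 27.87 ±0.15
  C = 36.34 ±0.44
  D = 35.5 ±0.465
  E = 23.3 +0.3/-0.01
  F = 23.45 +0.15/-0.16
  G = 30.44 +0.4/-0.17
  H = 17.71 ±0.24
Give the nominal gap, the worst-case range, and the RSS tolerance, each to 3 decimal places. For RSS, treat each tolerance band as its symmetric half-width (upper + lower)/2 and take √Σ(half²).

nominal=-99.510 wc=[-102.055,-97.755] rss=0.829

Stack each dimension's contribution:
  +A: nom +24.100 → Σnom=24.100; wc +0.120/-0.400 → slack +0.120/-0.400; half-tol=0.260, Σhalf²=0.067600
  -B: nom -27.870 → Σnom=-3.770; wc +0.150/-0.150 → slack +0.270/-0.550; half-tol=0.150, Σhalf²=0.090100
  -C: nom -36.340 → Σnom=-40.110; wc +0.440/-0.440 → slack +0.710/-0.990; half-tol=0.440, Σhalf²=0.283700
  +D: nom +35.500 → Σnom=-4.610; wc +0.465/-0.465 → slack +1.175/-1.455; half-tol=0.465, Σhalf²=0.499925
  -E: nom -23.300 → Σnom=-27.910; wc +0.010/-0.300 → slack +1.185/-1.755; half-tol=0.155, Σhalf²=0.523950
  -F: nom -23.450 → Σnom=-51.360; wc +0.160/-0.150 → slack +1.345/-1.905; half-tol=0.155, Σhalf²=0.547975
  -G: nom -30.440 → Σnom=-81.800; wc +0.170/-0.400 → slack +1.515/-2.305; half-tol=0.285, Σhalf²=0.629200
  -H: nom -17.710 → Σnom=-99.510; wc +0.240/-0.240 → slack +1.755/-2.545; half-tol=0.240, Σhalf²=0.686800
Nominal = -99.510. Worst-case = [-99.510 - 2.545, -99.510 + 1.755] = [-102.055, -97.755]. RSS = √0.686800 = 0.829.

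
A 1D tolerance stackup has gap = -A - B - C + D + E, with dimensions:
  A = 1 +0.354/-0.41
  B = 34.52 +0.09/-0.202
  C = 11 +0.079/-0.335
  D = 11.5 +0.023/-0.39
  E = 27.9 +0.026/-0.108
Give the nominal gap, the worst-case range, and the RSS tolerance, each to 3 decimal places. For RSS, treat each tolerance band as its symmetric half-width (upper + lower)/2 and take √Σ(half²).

nominal=-7.120 wc=[-8.141,-6.124] rss=0.507

Stack each dimension's contribution:
  -A: nom -1.000 → Σnom=-1.000; wc +0.410/-0.354 → slack +0.410/-0.354; half-tol=0.382, Σhalf²=0.145924
  -B: nom -34.520 → Σnom=-35.520; wc +0.202/-0.090 → slack +0.612/-0.444; half-tol=0.146, Σhalf²=0.167240
  -C: nom -11.000 → Σnom=-46.520; wc +0.335/-0.079 → slack +0.947/-0.523; half-tol=0.207, Σhalf²=0.210089
  +D: nom +11.500 → Σnom=-35.020; wc +0.023/-0.390 → slack +0.970/-0.913; half-tol=0.207, Σhalf²=0.252731
  +E: nom +27.900 → Σnom=-7.120; wc +0.026/-0.108 → slack +0.996/-1.021; half-tol=0.067, Σhalf²=0.257220
Nominal = -7.120. Worst-case = [-7.120 - 1.021, -7.120 + 0.996] = [-8.141, -6.124]. RSS = √0.257220 = 0.507.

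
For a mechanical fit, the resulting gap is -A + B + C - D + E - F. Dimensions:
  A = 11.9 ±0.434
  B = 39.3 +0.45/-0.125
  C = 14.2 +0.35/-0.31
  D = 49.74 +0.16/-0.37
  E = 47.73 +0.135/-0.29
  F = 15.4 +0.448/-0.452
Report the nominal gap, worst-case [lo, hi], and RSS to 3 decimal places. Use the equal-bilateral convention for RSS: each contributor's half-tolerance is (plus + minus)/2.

Stack each dimension's contribution:
  -A: nom -11.900 → Σnom=-11.900; wc +0.434/-0.434 → slack +0.434/-0.434; half-tol=0.434, Σhalf²=0.188356
  +B: nom +39.300 → Σnom=27.400; wc +0.450/-0.125 → slack +0.884/-0.559; half-tol=0.287, Σhalf²=0.271012
  +C: nom +14.200 → Σnom=41.600; wc +0.350/-0.310 → slack +1.234/-0.869; half-tol=0.330, Σhalf²=0.379912
  -D: nom -49.740 → Σnom=-8.140; wc +0.370/-0.160 → slack +1.604/-1.029; half-tol=0.265, Σhalf²=0.450137
  +E: nom +47.730 → Σnom=39.590; wc +0.135/-0.290 → slack +1.739/-1.319; half-tol=0.212, Σhalf²=0.495293
  -F: nom -15.400 → Σnom=24.190; wc +0.452/-0.448 → slack +2.191/-1.767; half-tol=0.450, Σhalf²=0.697793
Nominal = 24.190. Worst-case = [24.190 - 1.767, 24.190 + 2.191] = [22.423, 26.381]. RSS = √0.697793 = 0.835.

nominal=24.190 wc=[22.423,26.381] rss=0.835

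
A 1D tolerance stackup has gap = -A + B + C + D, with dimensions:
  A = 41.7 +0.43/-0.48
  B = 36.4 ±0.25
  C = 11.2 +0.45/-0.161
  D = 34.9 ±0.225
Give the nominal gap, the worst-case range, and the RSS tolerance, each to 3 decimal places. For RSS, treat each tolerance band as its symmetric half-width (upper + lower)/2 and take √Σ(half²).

nominal=40.800 wc=[39.734,42.205] rss=0.643

Stack each dimension's contribution:
  -A: nom -41.700 → Σnom=-41.700; wc +0.480/-0.430 → slack +0.480/-0.430; half-tol=0.455, Σhalf²=0.207025
  +B: nom +36.400 → Σnom=-5.300; wc +0.250/-0.250 → slack +0.730/-0.680; half-tol=0.250, Σhalf²=0.269525
  +C: nom +11.200 → Σnom=5.900; wc +0.450/-0.161 → slack +1.180/-0.841; half-tol=0.305, Σhalf²=0.362855
  +D: nom +34.900 → Σnom=40.800; wc +0.225/-0.225 → slack +1.405/-1.066; half-tol=0.225, Σhalf²=0.413480
Nominal = 40.800. Worst-case = [40.800 - 1.066, 40.800 + 1.405] = [39.734, 42.205]. RSS = √0.413480 = 0.643.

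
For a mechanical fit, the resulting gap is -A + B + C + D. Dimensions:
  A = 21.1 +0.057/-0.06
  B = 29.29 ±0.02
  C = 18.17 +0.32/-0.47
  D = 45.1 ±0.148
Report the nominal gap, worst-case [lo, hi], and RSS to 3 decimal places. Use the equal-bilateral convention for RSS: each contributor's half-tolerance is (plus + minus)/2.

Stack each dimension's contribution:
  -A: nom -21.100 → Σnom=-21.100; wc +0.060/-0.057 → slack +0.060/-0.057; half-tol=0.058, Σhalf²=0.003422
  +B: nom +29.290 → Σnom=8.190; wc +0.020/-0.020 → slack +0.080/-0.077; half-tol=0.020, Σhalf²=0.003822
  +C: nom +18.170 → Σnom=26.360; wc +0.320/-0.470 → slack +0.400/-0.547; half-tol=0.395, Σhalf²=0.159847
  +D: nom +45.100 → Σnom=71.460; wc +0.148/-0.148 → slack +0.548/-0.695; half-tol=0.148, Σhalf²=0.181751
Nominal = 71.460. Worst-case = [71.460 - 0.695, 71.460 + 0.548] = [70.765, 72.008]. RSS = √0.181751 = 0.426.

nominal=71.460 wc=[70.765,72.008] rss=0.426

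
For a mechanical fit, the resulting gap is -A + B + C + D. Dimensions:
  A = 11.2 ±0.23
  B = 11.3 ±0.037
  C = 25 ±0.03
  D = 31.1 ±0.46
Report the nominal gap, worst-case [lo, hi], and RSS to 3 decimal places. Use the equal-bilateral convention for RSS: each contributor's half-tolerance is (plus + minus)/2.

nominal=56.200 wc=[55.443,56.957] rss=0.516

Stack each dimension's contribution:
  -A: nom -11.200 → Σnom=-11.200; wc +0.230/-0.230 → slack +0.230/-0.230; half-tol=0.230, Σhalf²=0.052900
  +B: nom +11.300 → Σnom=0.100; wc +0.037/-0.037 → slack +0.267/-0.267; half-tol=0.037, Σhalf²=0.054269
  +C: nom +25.000 → Σnom=25.100; wc +0.030/-0.030 → slack +0.297/-0.297; half-tol=0.030, Σhalf²=0.055169
  +D: nom +31.100 → Σnom=56.200; wc +0.460/-0.460 → slack +0.757/-0.757; half-tol=0.460, Σhalf²=0.266769
Nominal = 56.200. Worst-case = [56.200 - 0.757, 56.200 + 0.757] = [55.443, 56.957]. RSS = √0.266769 = 0.516.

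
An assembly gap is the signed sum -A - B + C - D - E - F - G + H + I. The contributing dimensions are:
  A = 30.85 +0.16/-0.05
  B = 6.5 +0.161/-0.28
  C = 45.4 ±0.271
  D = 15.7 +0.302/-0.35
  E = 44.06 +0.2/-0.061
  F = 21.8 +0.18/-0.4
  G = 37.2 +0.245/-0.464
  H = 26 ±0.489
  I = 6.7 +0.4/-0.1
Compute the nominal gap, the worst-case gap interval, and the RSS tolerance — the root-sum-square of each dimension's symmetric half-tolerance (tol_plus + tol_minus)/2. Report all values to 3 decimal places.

nominal=-78.010 wc=[-80.118,-75.245] rss=0.876

Stack each dimension's contribution:
  -A: nom -30.850 → Σnom=-30.850; wc +0.050/-0.160 → slack +0.050/-0.160; half-tol=0.105, Σhalf²=0.011025
  -B: nom -6.500 → Σnom=-37.350; wc +0.280/-0.161 → slack +0.330/-0.321; half-tol=0.221, Σhalf²=0.059645
  +C: nom +45.400 → Σnom=8.050; wc +0.271/-0.271 → slack +0.601/-0.592; half-tol=0.271, Σhalf²=0.133086
  -D: nom -15.700 → Σnom=-7.650; wc +0.350/-0.302 → slack +0.951/-0.894; half-tol=0.326, Σhalf²=0.239362
  -E: nom -44.060 → Σnom=-51.710; wc +0.061/-0.200 → slack +1.012/-1.094; half-tol=0.131, Σhalf²=0.256393
  -F: nom -21.800 → Σnom=-73.510; wc +0.400/-0.180 → slack +1.412/-1.274; half-tol=0.290, Σhalf²=0.340493
  -G: nom -37.200 → Σnom=-110.710; wc +0.464/-0.245 → slack +1.876/-1.519; half-tol=0.355, Σhalf²=0.466163
  +H: nom +26.000 → Σnom=-84.710; wc +0.489/-0.489 → slack +2.365/-2.008; half-tol=0.489, Σhalf²=0.705284
  +I: nom +6.700 → Σnom=-78.010; wc +0.400/-0.100 → slack +2.765/-2.108; half-tol=0.250, Σhalf²=0.767784
Nominal = -78.010. Worst-case = [-78.010 - 2.108, -78.010 + 2.765] = [-80.118, -75.245]. RSS = √0.767784 = 0.876.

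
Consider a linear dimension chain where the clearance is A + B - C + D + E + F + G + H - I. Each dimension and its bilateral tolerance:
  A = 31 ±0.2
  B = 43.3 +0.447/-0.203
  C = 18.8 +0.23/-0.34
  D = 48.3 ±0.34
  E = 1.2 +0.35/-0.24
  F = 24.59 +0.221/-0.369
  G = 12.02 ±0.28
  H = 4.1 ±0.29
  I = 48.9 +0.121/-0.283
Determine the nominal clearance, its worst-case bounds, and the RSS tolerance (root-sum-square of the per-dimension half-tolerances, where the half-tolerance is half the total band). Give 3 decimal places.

Stack each dimension's contribution:
  +A: nom +31.000 → Σnom=31.000; wc +0.200/-0.200 → slack +0.200/-0.200; half-tol=0.200, Σhalf²=0.040000
  +B: nom +43.300 → Σnom=74.300; wc +0.447/-0.203 → slack +0.647/-0.403; half-tol=0.325, Σhalf²=0.145625
  -C: nom -18.800 → Σnom=55.500; wc +0.340/-0.230 → slack +0.987/-0.633; half-tol=0.285, Σhalf²=0.226850
  +D: nom +48.300 → Σnom=103.800; wc +0.340/-0.340 → slack +1.327/-0.973; half-tol=0.340, Σhalf²=0.342450
  +E: nom +1.200 → Σnom=105.000; wc +0.350/-0.240 → slack +1.677/-1.213; half-tol=0.295, Σhalf²=0.429475
  +F: nom +24.590 → Σnom=129.590; wc +0.221/-0.369 → slack +1.898/-1.582; half-tol=0.295, Σhalf²=0.516500
  +G: nom +12.020 → Σnom=141.610; wc +0.280/-0.280 → slack +2.178/-1.862; half-tol=0.280, Σhalf²=0.594900
  +H: nom +4.100 → Σnom=145.710; wc +0.290/-0.290 → slack +2.468/-2.152; half-tol=0.290, Σhalf²=0.679000
  -I: nom -48.900 → Σnom=96.810; wc +0.283/-0.121 → slack +2.751/-2.273; half-tol=0.202, Σhalf²=0.719804
Nominal = 96.810. Worst-case = [96.810 - 2.273, 96.810 + 2.751] = [94.537, 99.561]. RSS = √0.719804 = 0.848.

nominal=96.810 wc=[94.537,99.561] rss=0.848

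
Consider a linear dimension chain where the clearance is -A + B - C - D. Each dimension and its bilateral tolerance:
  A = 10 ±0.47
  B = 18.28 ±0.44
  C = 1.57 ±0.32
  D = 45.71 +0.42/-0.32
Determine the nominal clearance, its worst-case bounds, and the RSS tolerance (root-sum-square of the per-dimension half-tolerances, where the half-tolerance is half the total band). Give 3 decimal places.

Stack each dimension's contribution:
  -A: nom -10.000 → Σnom=-10.000; wc +0.470/-0.470 → slack +0.470/-0.470; half-tol=0.470, Σhalf²=0.220900
  +B: nom +18.280 → Σnom=8.280; wc +0.440/-0.440 → slack +0.910/-0.910; half-tol=0.440, Σhalf²=0.414500
  -C: nom -1.570 → Σnom=6.710; wc +0.320/-0.320 → slack +1.230/-1.230; half-tol=0.320, Σhalf²=0.516900
  -D: nom -45.710 → Σnom=-39.000; wc +0.320/-0.420 → slack +1.550/-1.650; half-tol=0.370, Σhalf²=0.653800
Nominal = -39.000. Worst-case = [-39.000 - 1.650, -39.000 + 1.550] = [-40.650, -37.450]. RSS = √0.653800 = 0.809.

nominal=-39.000 wc=[-40.650,-37.450] rss=0.809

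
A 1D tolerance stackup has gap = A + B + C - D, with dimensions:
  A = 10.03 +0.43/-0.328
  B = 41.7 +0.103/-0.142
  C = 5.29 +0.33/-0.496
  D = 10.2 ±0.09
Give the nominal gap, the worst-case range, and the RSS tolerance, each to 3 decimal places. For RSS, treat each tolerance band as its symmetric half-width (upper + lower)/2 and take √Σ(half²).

nominal=46.820 wc=[45.764,47.773] rss=0.581

Stack each dimension's contribution:
  +A: nom +10.030 → Σnom=10.030; wc +0.430/-0.328 → slack +0.430/-0.328; half-tol=0.379, Σhalf²=0.143641
  +B: nom +41.700 → Σnom=51.730; wc +0.103/-0.142 → slack +0.533/-0.470; half-tol=0.122, Σhalf²=0.158647
  +C: nom +5.290 → Σnom=57.020; wc +0.330/-0.496 → slack +0.863/-0.966; half-tol=0.413, Σhalf²=0.329216
  -D: nom -10.200 → Σnom=46.820; wc +0.090/-0.090 → slack +0.953/-1.056; half-tol=0.090, Σhalf²=0.337316
Nominal = 46.820. Worst-case = [46.820 - 1.056, 46.820 + 0.953] = [45.764, 47.773]. RSS = √0.337316 = 0.581.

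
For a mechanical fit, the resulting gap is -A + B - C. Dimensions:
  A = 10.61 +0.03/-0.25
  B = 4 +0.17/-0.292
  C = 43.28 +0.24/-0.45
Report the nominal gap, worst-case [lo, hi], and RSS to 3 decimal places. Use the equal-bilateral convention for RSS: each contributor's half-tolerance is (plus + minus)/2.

Stack each dimension's contribution:
  -A: nom -10.610 → Σnom=-10.610; wc +0.250/-0.030 → slack +0.250/-0.030; half-tol=0.140, Σhalf²=0.019600
  +B: nom +4.000 → Σnom=-6.610; wc +0.170/-0.292 → slack +0.420/-0.322; half-tol=0.231, Σhalf²=0.072961
  -C: nom -43.280 → Σnom=-49.890; wc +0.450/-0.240 → slack +0.870/-0.562; half-tol=0.345, Σhalf²=0.191986
Nominal = -49.890. Worst-case = [-49.890 - 0.562, -49.890 + 0.870] = [-50.452, -49.020]. RSS = √0.191986 = 0.438.

nominal=-49.890 wc=[-50.452,-49.020] rss=0.438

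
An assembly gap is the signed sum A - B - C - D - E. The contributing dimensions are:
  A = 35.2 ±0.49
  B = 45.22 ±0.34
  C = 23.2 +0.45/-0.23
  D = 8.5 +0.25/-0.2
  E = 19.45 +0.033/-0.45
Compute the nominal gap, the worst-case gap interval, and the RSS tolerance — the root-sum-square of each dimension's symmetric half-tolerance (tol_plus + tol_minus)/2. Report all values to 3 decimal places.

nominal=-61.170 wc=[-62.733,-59.460] rss=0.762

Stack each dimension's contribution:
  +A: nom +35.200 → Σnom=35.200; wc +0.490/-0.490 → slack +0.490/-0.490; half-tol=0.490, Σhalf²=0.240100
  -B: nom -45.220 → Σnom=-10.020; wc +0.340/-0.340 → slack +0.830/-0.830; half-tol=0.340, Σhalf²=0.355700
  -C: nom -23.200 → Σnom=-33.220; wc +0.230/-0.450 → slack +1.060/-1.280; half-tol=0.340, Σhalf²=0.471300
  -D: nom -8.500 → Σnom=-41.720; wc +0.200/-0.250 → slack +1.260/-1.530; half-tol=0.225, Σhalf²=0.521925
  -E: nom -19.450 → Σnom=-61.170; wc +0.450/-0.033 → slack +1.710/-1.563; half-tol=0.241, Σhalf²=0.580247
Nominal = -61.170. Worst-case = [-61.170 - 1.563, -61.170 + 1.710] = [-62.733, -59.460]. RSS = √0.580247 = 0.762.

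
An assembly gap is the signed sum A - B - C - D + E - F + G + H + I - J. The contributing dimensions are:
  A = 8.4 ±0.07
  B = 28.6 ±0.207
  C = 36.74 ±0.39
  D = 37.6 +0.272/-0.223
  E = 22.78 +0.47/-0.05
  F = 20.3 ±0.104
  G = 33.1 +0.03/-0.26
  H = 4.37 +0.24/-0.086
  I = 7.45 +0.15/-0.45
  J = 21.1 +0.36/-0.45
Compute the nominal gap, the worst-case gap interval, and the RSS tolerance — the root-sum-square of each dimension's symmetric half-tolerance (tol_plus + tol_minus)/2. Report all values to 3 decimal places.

Stack each dimension's contribution:
  +A: nom +8.400 → Σnom=8.400; wc +0.070/-0.070 → slack +0.070/-0.070; half-tol=0.070, Σhalf²=0.004900
  -B: nom -28.600 → Σnom=-20.200; wc +0.207/-0.207 → slack +0.277/-0.277; half-tol=0.207, Σhalf²=0.047749
  -C: nom -36.740 → Σnom=-56.940; wc +0.390/-0.390 → slack +0.667/-0.667; half-tol=0.390, Σhalf²=0.199849
  -D: nom -37.600 → Σnom=-94.540; wc +0.223/-0.272 → slack +0.890/-0.939; half-tol=0.247, Σhalf²=0.261105
  +E: nom +22.780 → Σnom=-71.760; wc +0.470/-0.050 → slack +1.360/-0.989; half-tol=0.260, Σhalf²=0.328705
  -F: nom -20.300 → Σnom=-92.060; wc +0.104/-0.104 → slack +1.464/-1.093; half-tol=0.104, Σhalf²=0.339521
  +G: nom +33.100 → Σnom=-58.960; wc +0.030/-0.260 → slack +1.494/-1.353; half-tol=0.145, Σhalf²=0.360546
  +H: nom +4.370 → Σnom=-54.590; wc +0.240/-0.086 → slack +1.734/-1.439; half-tol=0.163, Σhalf²=0.387115
  +I: nom +7.450 → Σnom=-47.140; wc +0.150/-0.450 → slack +1.884/-1.889; half-tol=0.300, Σhalf²=0.477115
  -J: nom -21.100 → Σnom=-68.240; wc +0.450/-0.360 → slack +2.334/-2.249; half-tol=0.405, Σhalf²=0.641140
Nominal = -68.240. Worst-case = [-68.240 - 2.249, -68.240 + 2.334] = [-70.489, -65.906]. RSS = √0.641140 = 0.801.

nominal=-68.240 wc=[-70.489,-65.906] rss=0.801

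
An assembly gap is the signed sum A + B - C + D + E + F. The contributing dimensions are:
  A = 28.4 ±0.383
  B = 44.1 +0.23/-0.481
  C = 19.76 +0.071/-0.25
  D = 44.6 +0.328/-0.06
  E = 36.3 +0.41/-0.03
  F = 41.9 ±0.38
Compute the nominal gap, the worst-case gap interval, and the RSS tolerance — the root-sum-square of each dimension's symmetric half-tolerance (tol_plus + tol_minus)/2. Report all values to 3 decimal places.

nominal=175.540 wc=[174.135,177.521] rss=0.728

Stack each dimension's contribution:
  +A: nom +28.400 → Σnom=28.400; wc +0.383/-0.383 → slack +0.383/-0.383; half-tol=0.383, Σhalf²=0.146689
  +B: nom +44.100 → Σnom=72.500; wc +0.230/-0.481 → slack +0.613/-0.864; half-tol=0.355, Σhalf²=0.273069
  -C: nom -19.760 → Σnom=52.740; wc +0.250/-0.071 → slack +0.863/-0.935; half-tol=0.161, Σhalf²=0.298830
  +D: nom +44.600 → Σnom=97.340; wc +0.328/-0.060 → slack +1.191/-0.995; half-tol=0.194, Σhalf²=0.336466
  +E: nom +36.300 → Σnom=133.640; wc +0.410/-0.030 → slack +1.601/-1.025; half-tol=0.220, Σhalf²=0.384866
  +F: nom +41.900 → Σnom=175.540; wc +0.380/-0.380 → slack +1.981/-1.405; half-tol=0.380, Σhalf²=0.529266
Nominal = 175.540. Worst-case = [175.540 - 1.405, 175.540 + 1.981] = [174.135, 177.521]. RSS = √0.529266 = 0.728.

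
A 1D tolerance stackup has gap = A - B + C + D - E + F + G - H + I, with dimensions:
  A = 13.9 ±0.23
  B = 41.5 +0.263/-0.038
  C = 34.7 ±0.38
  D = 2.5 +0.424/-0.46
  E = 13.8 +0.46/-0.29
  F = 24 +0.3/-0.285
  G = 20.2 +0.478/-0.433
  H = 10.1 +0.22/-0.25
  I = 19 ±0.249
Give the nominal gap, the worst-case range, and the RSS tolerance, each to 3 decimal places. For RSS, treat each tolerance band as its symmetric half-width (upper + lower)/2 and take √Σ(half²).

Stack each dimension's contribution:
  +A: nom +13.900 → Σnom=13.900; wc +0.230/-0.230 → slack +0.230/-0.230; half-tol=0.230, Σhalf²=0.052900
  -B: nom -41.500 → Σnom=-27.600; wc +0.038/-0.263 → slack +0.268/-0.493; half-tol=0.150, Σhalf²=0.075550
  +C: nom +34.700 → Σnom=7.100; wc +0.380/-0.380 → slack +0.648/-0.873; half-tol=0.380, Σhalf²=0.219950
  +D: nom +2.500 → Σnom=9.600; wc +0.424/-0.460 → slack +1.072/-1.333; half-tol=0.442, Σhalf²=0.415314
  -E: nom -13.800 → Σnom=-4.200; wc +0.290/-0.460 → slack +1.362/-1.793; half-tol=0.375, Σhalf²=0.555939
  +F: nom +24.000 → Σnom=19.800; wc +0.300/-0.285 → slack +1.662/-2.078; half-tol=0.292, Σhalf²=0.641495
  +G: nom +20.200 → Σnom=40.000; wc +0.478/-0.433 → slack +2.140/-2.511; half-tol=0.456, Σhalf²=0.848976
  -H: nom -10.100 → Σnom=29.900; wc +0.250/-0.220 → slack +2.390/-2.731; half-tol=0.235, Σhalf²=0.904201
  +I: nom +19.000 → Σnom=48.900; wc +0.249/-0.249 → slack +2.639/-2.980; half-tol=0.249, Σhalf²=0.966202
Nominal = 48.900. Worst-case = [48.900 - 2.980, 48.900 + 2.639] = [45.920, 51.539]. RSS = √0.966202 = 0.983.

nominal=48.900 wc=[45.920,51.539] rss=0.983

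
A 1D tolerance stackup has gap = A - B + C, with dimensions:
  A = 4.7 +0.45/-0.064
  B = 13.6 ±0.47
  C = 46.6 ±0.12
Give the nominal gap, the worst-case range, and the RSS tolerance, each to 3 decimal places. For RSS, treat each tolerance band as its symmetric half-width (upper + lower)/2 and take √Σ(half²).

nominal=37.700 wc=[37.046,38.740] rss=0.549

Stack each dimension's contribution:
  +A: nom +4.700 → Σnom=4.700; wc +0.450/-0.064 → slack +0.450/-0.064; half-tol=0.257, Σhalf²=0.066049
  -B: nom -13.600 → Σnom=-8.900; wc +0.470/-0.470 → slack +0.920/-0.534; half-tol=0.470, Σhalf²=0.286949
  +C: nom +46.600 → Σnom=37.700; wc +0.120/-0.120 → slack +1.040/-0.654; half-tol=0.120, Σhalf²=0.301349
Nominal = 37.700. Worst-case = [37.700 - 0.654, 37.700 + 1.040] = [37.046, 38.740]. RSS = √0.301349 = 0.549.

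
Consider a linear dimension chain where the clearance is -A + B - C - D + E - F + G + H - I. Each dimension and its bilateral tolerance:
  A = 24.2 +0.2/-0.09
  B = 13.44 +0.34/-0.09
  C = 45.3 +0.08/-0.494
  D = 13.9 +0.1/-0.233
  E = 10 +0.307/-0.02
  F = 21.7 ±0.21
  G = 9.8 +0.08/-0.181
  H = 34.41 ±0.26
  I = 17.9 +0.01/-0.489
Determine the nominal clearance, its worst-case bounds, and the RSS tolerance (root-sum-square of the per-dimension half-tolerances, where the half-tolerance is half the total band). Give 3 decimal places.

Stack each dimension's contribution:
  -A: nom -24.200 → Σnom=-24.200; wc +0.090/-0.200 → slack +0.090/-0.200; half-tol=0.145, Σhalf²=0.021025
  +B: nom +13.440 → Σnom=-10.760; wc +0.340/-0.090 → slack +0.430/-0.290; half-tol=0.215, Σhalf²=0.067250
  -C: nom -45.300 → Σnom=-56.060; wc +0.494/-0.080 → slack +0.924/-0.370; half-tol=0.287, Σhalf²=0.149619
  -D: nom -13.900 → Σnom=-69.960; wc +0.233/-0.100 → slack +1.157/-0.470; half-tol=0.167, Σhalf²=0.177341
  +E: nom +10.000 → Σnom=-59.960; wc +0.307/-0.020 → slack +1.464/-0.490; half-tol=0.164, Σhalf²=0.204074
  -F: nom -21.700 → Σnom=-81.660; wc +0.210/-0.210 → slack +1.674/-0.700; half-tol=0.210, Σhalf²=0.248174
  +G: nom +9.800 → Σnom=-71.860; wc +0.080/-0.181 → slack +1.754/-0.881; half-tol=0.131, Σhalf²=0.265204
  +H: nom +34.410 → Σnom=-37.450; wc +0.260/-0.260 → slack +2.014/-1.141; half-tol=0.260, Σhalf²=0.332804
  -I: nom -17.900 → Σnom=-55.350; wc +0.489/-0.010 → slack +2.503/-1.151; half-tol=0.249, Σhalf²=0.395054
Nominal = -55.350. Worst-case = [-55.350 - 1.151, -55.350 + 2.503] = [-56.501, -52.847]. RSS = √0.395054 = 0.629.

nominal=-55.350 wc=[-56.501,-52.847] rss=0.629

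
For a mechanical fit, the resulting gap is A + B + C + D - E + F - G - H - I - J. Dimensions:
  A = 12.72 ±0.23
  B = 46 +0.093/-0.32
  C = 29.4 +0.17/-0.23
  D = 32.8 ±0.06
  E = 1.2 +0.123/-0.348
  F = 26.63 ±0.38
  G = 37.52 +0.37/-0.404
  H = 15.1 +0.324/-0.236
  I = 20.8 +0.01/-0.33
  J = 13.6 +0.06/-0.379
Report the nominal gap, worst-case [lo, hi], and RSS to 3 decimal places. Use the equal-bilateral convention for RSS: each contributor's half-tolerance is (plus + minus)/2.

Stack each dimension's contribution:
  +A: nom +12.720 → Σnom=12.720; wc +0.230/-0.230 → slack +0.230/-0.230; half-tol=0.230, Σhalf²=0.052900
  +B: nom +46.000 → Σnom=58.720; wc +0.093/-0.320 → slack +0.323/-0.550; half-tol=0.207, Σhalf²=0.095542
  +C: nom +29.400 → Σnom=88.120; wc +0.170/-0.230 → slack +0.493/-0.780; half-tol=0.200, Σhalf²=0.135542
  +D: nom +32.800 → Σnom=120.920; wc +0.060/-0.060 → slack +0.553/-0.840; half-tol=0.060, Σhalf²=0.139142
  -E: nom -1.200 → Σnom=119.720; wc +0.348/-0.123 → slack +0.901/-0.963; half-tol=0.235, Σhalf²=0.194603
  +F: nom +26.630 → Σnom=146.350; wc +0.380/-0.380 → slack +1.281/-1.343; half-tol=0.380, Σhalf²=0.339002
  -G: nom -37.520 → Σnom=108.830; wc +0.404/-0.370 → slack +1.685/-1.713; half-tol=0.387, Σhalf²=0.488772
  -H: nom -15.100 → Σnom=93.730; wc +0.236/-0.324 → slack +1.921/-2.037; half-tol=0.280, Σhalf²=0.567172
  -I: nom -20.800 → Σnom=72.930; wc +0.330/-0.010 → slack +2.251/-2.047; half-tol=0.170, Σhalf²=0.596072
  -J: nom -13.600 → Σnom=59.330; wc +0.379/-0.060 → slack +2.630/-2.107; half-tol=0.220, Σhalf²=0.644252
Nominal = 59.330. Worst-case = [59.330 - 2.107, 59.330 + 2.630] = [57.223, 61.960]. RSS = √0.644252 = 0.803.

nominal=59.330 wc=[57.223,61.960] rss=0.803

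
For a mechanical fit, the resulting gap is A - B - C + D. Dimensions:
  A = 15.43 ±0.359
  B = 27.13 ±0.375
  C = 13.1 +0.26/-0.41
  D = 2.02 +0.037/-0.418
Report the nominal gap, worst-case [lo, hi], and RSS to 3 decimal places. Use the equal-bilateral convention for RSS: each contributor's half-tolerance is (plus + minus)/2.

nominal=-22.780 wc=[-24.192,-21.599] rss=0.658

Stack each dimension's contribution:
  +A: nom +15.430 → Σnom=15.430; wc +0.359/-0.359 → slack +0.359/-0.359; half-tol=0.359, Σhalf²=0.128881
  -B: nom -27.130 → Σnom=-11.700; wc +0.375/-0.375 → slack +0.734/-0.734; half-tol=0.375, Σhalf²=0.269506
  -C: nom -13.100 → Σnom=-24.800; wc +0.410/-0.260 → slack +1.144/-0.994; half-tol=0.335, Σhalf²=0.381731
  +D: nom +2.020 → Σnom=-22.780; wc +0.037/-0.418 → slack +1.181/-1.412; half-tol=0.227, Σhalf²=0.433487
Nominal = -22.780. Worst-case = [-22.780 - 1.412, -22.780 + 1.181] = [-24.192, -21.599]. RSS = √0.433487 = 0.658.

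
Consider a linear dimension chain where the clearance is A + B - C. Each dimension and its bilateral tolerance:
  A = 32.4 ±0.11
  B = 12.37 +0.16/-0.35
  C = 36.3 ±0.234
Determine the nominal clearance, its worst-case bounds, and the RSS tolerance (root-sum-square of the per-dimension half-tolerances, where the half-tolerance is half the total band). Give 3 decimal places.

Stack each dimension's contribution:
  +A: nom +32.400 → Σnom=32.400; wc +0.110/-0.110 → slack +0.110/-0.110; half-tol=0.110, Σhalf²=0.012100
  +B: nom +12.370 → Σnom=44.770; wc +0.160/-0.350 → slack +0.270/-0.460; half-tol=0.255, Σhalf²=0.077125
  -C: nom -36.300 → Σnom=8.470; wc +0.234/-0.234 → slack +0.504/-0.694; half-tol=0.234, Σhalf²=0.131881
Nominal = 8.470. Worst-case = [8.470 - 0.694, 8.470 + 0.504] = [7.776, 8.974]. RSS = √0.131881 = 0.363.

nominal=8.470 wc=[7.776,8.974] rss=0.363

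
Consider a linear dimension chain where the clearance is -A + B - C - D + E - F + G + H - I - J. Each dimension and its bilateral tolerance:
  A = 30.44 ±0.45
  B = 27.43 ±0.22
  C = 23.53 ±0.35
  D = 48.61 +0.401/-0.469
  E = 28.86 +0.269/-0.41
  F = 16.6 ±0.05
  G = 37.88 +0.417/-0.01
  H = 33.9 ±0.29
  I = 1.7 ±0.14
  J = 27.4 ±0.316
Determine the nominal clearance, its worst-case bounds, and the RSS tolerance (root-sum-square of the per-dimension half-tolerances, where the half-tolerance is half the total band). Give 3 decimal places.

nominal=-20.210 wc=[-22.847,-17.239] rss=0.964

Stack each dimension's contribution:
  -A: nom -30.440 → Σnom=-30.440; wc +0.450/-0.450 → slack +0.450/-0.450; half-tol=0.450, Σhalf²=0.202500
  +B: nom +27.430 → Σnom=-3.010; wc +0.220/-0.220 → slack +0.670/-0.670; half-tol=0.220, Σhalf²=0.250900
  -C: nom -23.530 → Σnom=-26.540; wc +0.350/-0.350 → slack +1.020/-1.020; half-tol=0.350, Σhalf²=0.373400
  -D: nom -48.610 → Σnom=-75.150; wc +0.469/-0.401 → slack +1.489/-1.421; half-tol=0.435, Σhalf²=0.562625
  +E: nom +28.860 → Σnom=-46.290; wc +0.269/-0.410 → slack +1.758/-1.831; half-tol=0.340, Σhalf²=0.677885
  -F: nom -16.600 → Σnom=-62.890; wc +0.050/-0.050 → slack +1.808/-1.881; half-tol=0.050, Σhalf²=0.680385
  +G: nom +37.880 → Σnom=-25.010; wc +0.417/-0.010 → slack +2.225/-1.891; half-tol=0.213, Σhalf²=0.725968
  +H: nom +33.900 → Σnom=8.890; wc +0.290/-0.290 → slack +2.515/-2.181; half-tol=0.290, Σhalf²=0.810068
  -I: nom -1.700 → Σnom=7.190; wc +0.140/-0.140 → slack +2.655/-2.321; half-tol=0.140, Σhalf²=0.829668
  -J: nom -27.400 → Σnom=-20.210; wc +0.316/-0.316 → slack +2.971/-2.637; half-tol=0.316, Σhalf²=0.929523
Nominal = -20.210. Worst-case = [-20.210 - 2.637, -20.210 + 2.971] = [-22.847, -17.239]. RSS = √0.929523 = 0.964.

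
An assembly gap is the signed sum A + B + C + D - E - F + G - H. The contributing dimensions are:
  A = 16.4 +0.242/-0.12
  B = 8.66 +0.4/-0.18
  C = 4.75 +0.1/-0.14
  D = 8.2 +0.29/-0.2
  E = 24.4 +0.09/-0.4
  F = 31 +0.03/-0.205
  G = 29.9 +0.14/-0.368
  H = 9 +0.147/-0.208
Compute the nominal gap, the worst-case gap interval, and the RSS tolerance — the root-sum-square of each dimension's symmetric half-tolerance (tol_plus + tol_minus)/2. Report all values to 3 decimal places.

Stack each dimension's contribution:
  +A: nom +16.400 → Σnom=16.400; wc +0.242/-0.120 → slack +0.242/-0.120; half-tol=0.181, Σhalf²=0.032761
  +B: nom +8.660 → Σnom=25.060; wc +0.400/-0.180 → slack +0.642/-0.300; half-tol=0.290, Σhalf²=0.116861
  +C: nom +4.750 → Σnom=29.810; wc +0.100/-0.140 → slack +0.742/-0.440; half-tol=0.120, Σhalf²=0.131261
  +D: nom +8.200 → Σnom=38.010; wc +0.290/-0.200 → slack +1.032/-0.640; half-tol=0.245, Σhalf²=0.191286
  -E: nom -24.400 → Σnom=13.610; wc +0.400/-0.090 → slack +1.432/-0.730; half-tol=0.245, Σhalf²=0.251311
  -F: nom -31.000 → Σnom=-17.390; wc +0.205/-0.030 → slack +1.637/-0.760; half-tol=0.117, Σhalf²=0.265117
  +G: nom +29.900 → Σnom=12.510; wc +0.140/-0.368 → slack +1.777/-1.128; half-tol=0.254, Σhalf²=0.329633
  -H: nom -9.000 → Σnom=3.510; wc +0.208/-0.147 → slack +1.985/-1.275; half-tol=0.177, Σhalf²=0.361140
Nominal = 3.510. Worst-case = [3.510 - 1.275, 3.510 + 1.985] = [2.235, 5.495]. RSS = √0.361140 = 0.601.

nominal=3.510 wc=[2.235,5.495] rss=0.601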